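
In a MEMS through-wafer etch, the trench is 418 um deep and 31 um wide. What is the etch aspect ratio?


Step 1: AR = depth / width
Step 2: AR = 418 / 31
AR = 13.5


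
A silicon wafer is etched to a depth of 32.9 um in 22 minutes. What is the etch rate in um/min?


Step 1: Etch rate = depth / time
Step 2: rate = 32.9 / 22
rate = 1.495 um/min


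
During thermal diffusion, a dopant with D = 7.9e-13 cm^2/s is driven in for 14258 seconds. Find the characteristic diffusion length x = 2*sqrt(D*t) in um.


Step 1: Compute D*t = 7.9e-13 * 14258 = 1.126382e-08 cm^2
Step 2: sqrt(D*t) = 1.06131e-04 cm
Step 3: x = 2 * 1.06131e-04 cm = 2.12262e-04 cm
Step 4: Convert to um (1 cm = 1e4 um): x = 2.123 um


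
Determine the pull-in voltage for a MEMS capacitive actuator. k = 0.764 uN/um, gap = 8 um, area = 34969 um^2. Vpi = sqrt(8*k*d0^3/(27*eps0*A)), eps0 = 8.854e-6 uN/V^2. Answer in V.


Step 1: Compute numerator: 8 * k * d0^3 = 8 * 0.764 * 8^3 = 3129.344
Step 2: Compute denominator: 27 * eps0 * A = 27 * 8.854e-6 * 34969 = 8.359619
Step 3: Vpi = sqrt(3129.344 / 8.359619)
Vpi = 19.35 V


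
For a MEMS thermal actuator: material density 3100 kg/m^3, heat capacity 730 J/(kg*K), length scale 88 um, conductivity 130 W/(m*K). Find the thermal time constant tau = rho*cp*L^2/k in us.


Step 1: Convert L to m: L = 88e-6 m
Step 2: L^2 = (88e-6)^2 = 7.744e-09 m^2
Step 3: tau = 3100 * 730 * 7.744e-09 / 130 = 1.3480517e-04 s
Step 4: Convert to microseconds (multiply by 1e6).
tau = 134.805 us


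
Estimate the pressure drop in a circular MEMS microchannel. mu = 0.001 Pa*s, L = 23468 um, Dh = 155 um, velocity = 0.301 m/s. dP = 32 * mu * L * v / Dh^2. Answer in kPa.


Step 1: Convert to SI: L = 23468e-6 m, Dh = 155e-6 m
Step 2: dP = 32 * 0.001 * 23468e-6 * 0.301 / (155e-6)^2
Step 3: dP = 9408.69 Pa
Step 4: Convert to kPa: dP = 9.41 kPa


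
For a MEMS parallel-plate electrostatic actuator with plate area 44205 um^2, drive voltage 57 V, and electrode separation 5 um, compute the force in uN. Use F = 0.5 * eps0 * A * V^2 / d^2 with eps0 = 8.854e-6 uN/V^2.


Step 1: Identify parameters.
eps0 = 8.854e-6 uN/V^2, A = 44205 um^2, V = 57 V, d = 5 um
Step 2: Compute V^2 = 57^2 = 3249
Step 3: Compute d^2 = 5^2 = 25
Step 4: F = 0.5 * 8.854e-6 * 44205 * 3249 / 25
F = 25.433 uN


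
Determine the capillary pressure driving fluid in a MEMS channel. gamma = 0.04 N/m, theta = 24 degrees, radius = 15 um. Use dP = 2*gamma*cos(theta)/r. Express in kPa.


Step 1: cos(24 deg) = 0.9135
Step 2: Convert r to m: r = 15e-6 m
Step 3: dP = 2 * 0.04 * 0.9135 / 15e-6 = 4872.0 Pa
Step 4: Convert Pa to kPa (divide by 1000).
dP = 4.87 kPa


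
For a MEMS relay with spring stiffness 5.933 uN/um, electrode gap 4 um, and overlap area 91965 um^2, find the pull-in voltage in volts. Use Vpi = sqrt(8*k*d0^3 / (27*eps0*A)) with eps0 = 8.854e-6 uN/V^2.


Step 1: Compute numerator: 8 * k * d0^3 = 8 * 5.933 * 4^3 = 3037.696
Step 2: Compute denominator: 27 * eps0 * A = 27 * 8.854e-6 * 91965 = 21.984969
Step 3: Vpi = sqrt(3037.696 / 21.984969)
Vpi = 11.75 V


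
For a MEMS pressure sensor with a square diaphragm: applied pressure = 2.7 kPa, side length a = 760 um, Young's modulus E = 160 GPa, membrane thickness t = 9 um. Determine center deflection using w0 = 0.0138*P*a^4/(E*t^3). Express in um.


Step 1: Convert pressure to compatible units (E is in GPa, so P in GPa).
P = 2.7 kPa = 2.7e-6 GPa
Step 2: Compute numerator: 0.0138 * P * a^4.
a^4 = 760^4 = 333621760000
numerator = 0.0138 * 2.7e-6 * 333621760000 = 1.24307e+04
Step 3: Compute denominator: E * t^3 = 160 * 9^3 = 116640
Step 4: w0 = numerator / denominator = 1.24307e+04 / 116640 = 0.1066 um


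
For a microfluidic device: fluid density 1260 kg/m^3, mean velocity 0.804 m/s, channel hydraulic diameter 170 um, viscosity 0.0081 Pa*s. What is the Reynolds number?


Step 1: Convert Dh to meters: Dh = 170e-6 m
Step 2: Re = rho * v * Dh / mu
Re = 1260 * 0.804 * 170e-6 / 0.0081
Re = 21.261


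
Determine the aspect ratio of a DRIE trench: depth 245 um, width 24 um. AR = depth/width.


Step 1: AR = depth / width
Step 2: AR = 245 / 24
AR = 10.2


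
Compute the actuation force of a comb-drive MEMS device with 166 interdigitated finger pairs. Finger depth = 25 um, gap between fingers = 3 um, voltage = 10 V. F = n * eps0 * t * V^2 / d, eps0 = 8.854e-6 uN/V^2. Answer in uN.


Step 1: Parameters: n=166, eps0=8.854e-6 uN/V^2, t=25 um, V=10 V, d=3 um
Step 2: V^2 = 100
Step 3: F = 166 * 8.854e-6 * 25 * 100 / 3
F = 1.225 uN


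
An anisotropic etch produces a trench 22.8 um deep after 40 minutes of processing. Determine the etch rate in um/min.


Step 1: Etch rate = depth / time
Step 2: rate = 22.8 / 40
rate = 0.57 um/min


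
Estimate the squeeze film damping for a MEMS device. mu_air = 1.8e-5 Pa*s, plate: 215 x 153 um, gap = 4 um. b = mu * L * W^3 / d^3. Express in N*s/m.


Step 1: Convert to SI.
L = 215e-6 m, W = 153e-6 m, d = 4e-6 m
Step 2: W^3 = (153e-6)^3 = 3.58e-12 m^3
Step 3: d^3 = (4e-6)^3 = 6.40e-17 m^3
Step 4: b = 1.8e-5 * 215e-6 * 3.58e-12 / 6.40e-17
b = 2.17e-04 N*s/m


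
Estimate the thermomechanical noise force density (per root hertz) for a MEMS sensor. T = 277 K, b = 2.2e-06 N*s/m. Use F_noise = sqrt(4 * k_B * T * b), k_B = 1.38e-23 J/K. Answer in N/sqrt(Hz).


Step 1: Compute 4 * k_B * T * b
= 4 * 1.38e-23 * 277 * 2.2e-06
= 3.3639e-26 N^2/Hz
Step 2: F_noise = sqrt(3.3639e-26)
F_noise = 1.83e-13 N/sqrt(Hz)


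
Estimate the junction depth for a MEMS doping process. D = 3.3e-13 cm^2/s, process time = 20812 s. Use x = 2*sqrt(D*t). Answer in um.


Step 1: Compute D*t = 3.3e-13 * 20812 = 6.86796e-09 cm^2
Step 2: sqrt(D*t) = 8.28732e-05 cm
Step 3: x = 2 * 8.28732e-05 cm = 1.657464e-04 cm
Step 4: Convert to um (1 cm = 1e4 um): x = 1.657 um


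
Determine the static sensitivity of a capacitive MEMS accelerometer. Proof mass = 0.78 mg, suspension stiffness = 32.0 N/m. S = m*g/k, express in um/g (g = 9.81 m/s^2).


Step 1: Convert mass: m = 0.78 mg = 7.80e-07 kg
Step 2: S = m * g / k = 7.80e-07 * 9.81 / 32.0
Step 3: S = 2.39e-07 m/g
Step 4: Convert to um/g: S = 0.239 um/g


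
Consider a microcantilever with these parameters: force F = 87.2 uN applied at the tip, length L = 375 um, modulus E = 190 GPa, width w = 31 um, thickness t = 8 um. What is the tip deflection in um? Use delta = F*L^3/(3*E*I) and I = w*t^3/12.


Step 1: Calculate the second moment of area.
I = w * t^3 / 12 = 31 * 8^3 / 12 = 1322.6667 um^4
Step 2: Convert E to consistent units (1 GPa = 1000 uN/um^2).
E = 190 GPa = 190000 uN/um^2
Step 3: Calculate tip deflection.
delta = F * L^3 / (3 * E * I)
delta = 87.2 * 375^3 / (3 * 190000 * 1322.6667)
delta = 6.0994 um


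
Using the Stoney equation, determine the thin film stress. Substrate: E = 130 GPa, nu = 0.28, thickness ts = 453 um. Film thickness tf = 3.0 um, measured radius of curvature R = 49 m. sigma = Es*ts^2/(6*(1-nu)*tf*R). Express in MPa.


Step 1: Compute numerator: Es * ts^2 = 130 * 453^2 = 26677170 (GPa*um^2)
Step 2: Compute denominator (R in um): 6*(1-nu)*tf*R = 6*0.72*3.0*49e6 = 635040000.0 (um^2)
Step 3: sigma (GPa) = 26677170 / 635040000.0 = 4.2009e-02 GPa
Step 4: Convert to MPa (x1000): sigma = 42.0 MPa


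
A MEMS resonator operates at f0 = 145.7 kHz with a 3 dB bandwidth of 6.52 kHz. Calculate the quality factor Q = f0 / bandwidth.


Step 1: Q = f0 / bandwidth
Step 2: Q = 145.7 / 6.52
Q = 22.3


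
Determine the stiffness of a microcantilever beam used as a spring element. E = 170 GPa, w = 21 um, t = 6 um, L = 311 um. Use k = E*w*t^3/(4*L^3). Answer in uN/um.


Step 1: Convert E to consistent units (1 GPa = 1000 uN/um^2).
E = 170 GPa = 170000 uN/um^2
Step 2: Compute t^3 = 6^3 = 216
Step 3: Compute L^3 = 311^3 = 30080231
Step 4: k = 170000 * 21 * 216 / (4 * 30080231)
k = 6.4089 uN/um


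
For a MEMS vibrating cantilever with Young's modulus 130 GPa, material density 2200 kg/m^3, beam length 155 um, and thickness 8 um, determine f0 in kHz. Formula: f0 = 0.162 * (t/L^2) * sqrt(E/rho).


Step 1: Convert units to SI.
t_SI = 8e-6 m, L_SI = 155e-6 m
Step 2: Calculate sqrt(E/rho).
sqrt(130e9 / 2200) = 7687.06 m/s
Step 3: Compute f0.
f0 = 0.162 * 8e-6 / (155e-6)^2 * 7687.06 = 414669.3 Hz = 414.67 kHz


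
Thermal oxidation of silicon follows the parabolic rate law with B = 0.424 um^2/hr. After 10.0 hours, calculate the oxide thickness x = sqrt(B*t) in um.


Step 1: Compute B*t = 0.424 * 10.0 = 4.24
Step 2: x = sqrt(4.24)
x = 2.059 um


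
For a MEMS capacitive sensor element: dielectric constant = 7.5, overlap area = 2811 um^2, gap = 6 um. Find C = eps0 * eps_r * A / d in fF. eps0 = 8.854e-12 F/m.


Step 1: Convert area to m^2: A = 2811e-12 m^2
Step 2: Convert gap to m: d = 6e-6 m
Step 3: C = eps0 * eps_r * A / d
C = 8.854e-12 * 7.5 * 2811e-12 / 6e-6
Step 4: Convert to fF (multiply by 1e15).
C = 31.11 fF


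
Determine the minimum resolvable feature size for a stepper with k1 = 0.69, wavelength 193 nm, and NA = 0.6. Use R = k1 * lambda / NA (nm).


Step 1: Identify values: k1 = 0.69, lambda = 193 nm, NA = 0.6
Step 2: R = k1 * lambda / NA
R = 0.69 * 193 / 0.6
R = 222.0 nm


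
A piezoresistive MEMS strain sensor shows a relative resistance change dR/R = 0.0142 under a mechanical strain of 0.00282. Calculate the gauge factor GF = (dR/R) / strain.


Step 1: Identify values.
dR/R = 0.0142, strain = 0.00282
Step 2: GF = (dR/R) / strain = 0.0142 / 0.00282
GF = 5.0


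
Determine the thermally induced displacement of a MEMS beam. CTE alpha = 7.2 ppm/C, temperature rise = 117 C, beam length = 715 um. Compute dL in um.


Step 1: Convert CTE: alpha = 7.2 ppm/C = 7.2e-6 /C
Step 2: dL = 7.2e-6 * 117 * 715
dL = 0.6023 um


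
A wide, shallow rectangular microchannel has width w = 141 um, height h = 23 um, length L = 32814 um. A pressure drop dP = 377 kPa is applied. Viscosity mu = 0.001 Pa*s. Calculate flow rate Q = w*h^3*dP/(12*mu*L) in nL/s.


Step 1: Convert all dimensions to SI (meters).
w = 141e-6 m, h = 23e-6 m, L = 32814e-6 m, dP = 377e3 Pa
Step 2: Q = w * h^3 * dP / (12 * mu * L)
Q = 141e-6 * (23e-6)^3 * 377e3 / (12 * 0.001 * 32814e-6) = 1.64249309e-09 m^3/s
Step 3: Convert Q from m^3/s to nL/s (1 m^3 = 1e12 nL, so multiply by 1e12).
Q = 1642.493 nL/s


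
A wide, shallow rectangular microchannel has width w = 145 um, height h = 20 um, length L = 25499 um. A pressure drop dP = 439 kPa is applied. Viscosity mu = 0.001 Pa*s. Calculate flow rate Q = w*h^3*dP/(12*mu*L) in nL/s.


Step 1: Convert all dimensions to SI (meters).
w = 145e-6 m, h = 20e-6 m, L = 25499e-6 m, dP = 439e3 Pa
Step 2: Q = w * h^3 * dP / (12 * mu * L)
Q = 145e-6 * (20e-6)^3 * 439e3 / (12 * 0.001 * 25499e-6) = 1.66424827e-09 m^3/s
Step 3: Convert Q from m^3/s to nL/s (1 m^3 = 1e12 nL, so multiply by 1e12).
Q = 1664.248 nL/s


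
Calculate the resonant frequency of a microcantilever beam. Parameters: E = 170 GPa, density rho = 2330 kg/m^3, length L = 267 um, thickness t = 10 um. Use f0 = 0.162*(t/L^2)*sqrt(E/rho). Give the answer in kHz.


Step 1: Convert units to SI.
t_SI = 10e-6 m, L_SI = 267e-6 m
Step 2: Calculate sqrt(E/rho).
sqrt(170e9 / 2330) = 8541.74 m/s
Step 3: Compute f0.
f0 = 0.162 * 10e-6 / (267e-6)^2 * 8541.74 = 194105.9 Hz = 194.11 kHz


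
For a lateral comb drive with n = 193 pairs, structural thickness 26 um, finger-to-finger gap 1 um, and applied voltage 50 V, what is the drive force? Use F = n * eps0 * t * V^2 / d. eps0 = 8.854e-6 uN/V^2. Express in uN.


Step 1: Parameters: n=193, eps0=8.854e-6 uN/V^2, t=26 um, V=50 V, d=1 um
Step 2: V^2 = 2500
Step 3: F = 193 * 8.854e-6 * 26 * 2500 / 1
F = 111.073 uN


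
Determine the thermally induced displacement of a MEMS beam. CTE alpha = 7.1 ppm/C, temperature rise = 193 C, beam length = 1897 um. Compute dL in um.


Step 1: Convert CTE: alpha = 7.1 ppm/C = 7.1e-6 /C
Step 2: dL = 7.1e-6 * 193 * 1897
dL = 2.5995 um


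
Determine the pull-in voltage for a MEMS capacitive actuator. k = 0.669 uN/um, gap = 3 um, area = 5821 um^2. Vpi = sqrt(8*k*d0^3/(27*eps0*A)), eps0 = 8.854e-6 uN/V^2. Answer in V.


Step 1: Compute numerator: 8 * k * d0^3 = 8 * 0.669 * 3^3 = 144.504
Step 2: Compute denominator: 27 * eps0 * A = 27 * 8.854e-6 * 5821 = 1.391557
Step 3: Vpi = sqrt(144.504 / 1.391557)
Vpi = 10.19 V


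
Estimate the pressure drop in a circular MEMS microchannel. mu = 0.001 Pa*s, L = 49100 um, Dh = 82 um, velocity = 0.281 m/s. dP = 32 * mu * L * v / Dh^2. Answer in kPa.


Step 1: Convert to SI: L = 49100e-6 m, Dh = 82e-6 m
Step 2: dP = 32 * 0.001 * 49100e-6 * 0.281 / (82e-6)^2
Step 3: dP = 65661.39 Pa
Step 4: Convert to kPa: dP = 65.66 kPa


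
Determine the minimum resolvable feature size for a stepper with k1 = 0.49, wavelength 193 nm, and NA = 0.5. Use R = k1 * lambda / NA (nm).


Step 1: Identify values: k1 = 0.49, lambda = 193 nm, NA = 0.5
Step 2: R = k1 * lambda / NA
R = 0.49 * 193 / 0.5
R = 189.1 nm


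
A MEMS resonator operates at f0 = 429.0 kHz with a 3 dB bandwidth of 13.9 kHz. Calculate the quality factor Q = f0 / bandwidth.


Step 1: Q = f0 / bandwidth
Step 2: Q = 429.0 / 13.9
Q = 30.9


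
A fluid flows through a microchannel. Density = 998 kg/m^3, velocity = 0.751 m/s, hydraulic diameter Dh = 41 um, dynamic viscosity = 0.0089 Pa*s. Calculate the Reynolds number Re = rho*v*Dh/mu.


Step 1: Convert Dh to meters: Dh = 41e-6 m
Step 2: Re = rho * v * Dh / mu
Re = 998 * 0.751 * 41e-6 / 0.0089
Re = 3.453


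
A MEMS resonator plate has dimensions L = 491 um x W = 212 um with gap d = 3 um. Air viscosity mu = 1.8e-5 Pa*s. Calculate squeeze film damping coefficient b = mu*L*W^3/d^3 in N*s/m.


Step 1: Convert to SI.
L = 491e-6 m, W = 212e-6 m, d = 3e-6 m
Step 2: W^3 = (212e-6)^3 = 9.53e-12 m^3
Step 3: d^3 = (3e-6)^3 = 2.70e-17 m^3
Step 4: b = 1.8e-5 * 491e-6 * 9.53e-12 / 2.70e-17
b = 3.12e-03 N*s/m


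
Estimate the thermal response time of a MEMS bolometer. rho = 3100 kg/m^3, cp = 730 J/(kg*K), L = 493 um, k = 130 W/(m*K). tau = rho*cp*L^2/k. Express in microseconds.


Step 1: Convert L to m: L = 493e-6 m
Step 2: L^2 = (493e-6)^2 = 2.43049e-07 m^2
Step 3: tau = 3100 * 730 * 2.43049e-07 / 130 = 4.23092221e-03 s
Step 4: Convert to microseconds (multiply by 1e6).
tau = 4230.922 us


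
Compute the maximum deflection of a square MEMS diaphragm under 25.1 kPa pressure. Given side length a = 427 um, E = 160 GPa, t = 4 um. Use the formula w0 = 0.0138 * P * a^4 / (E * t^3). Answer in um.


Step 1: Convert pressure to compatible units (E is in GPa, so P in GPa).
P = 25.1 kPa = 25.1e-6 GPa
Step 2: Compute numerator: 0.0138 * P * a^4.
a^4 = 427^4 = 33243864241
numerator = 0.0138 * 25.1e-6 * 33243864241 = 1.151501e+04
Step 3: Compute denominator: E * t^3 = 160 * 4^3 = 10240
Step 4: w0 = numerator / denominator = 1.151501e+04 / 10240 = 1.1245 um


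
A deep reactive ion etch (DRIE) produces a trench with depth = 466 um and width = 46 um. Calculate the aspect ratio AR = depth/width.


Step 1: AR = depth / width
Step 2: AR = 466 / 46
AR = 10.1


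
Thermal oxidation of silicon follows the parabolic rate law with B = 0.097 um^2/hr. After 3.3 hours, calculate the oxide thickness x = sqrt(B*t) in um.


Step 1: Compute B*t = 0.097 * 3.3 = 0.3201
Step 2: x = sqrt(0.3201)
x = 0.566 um


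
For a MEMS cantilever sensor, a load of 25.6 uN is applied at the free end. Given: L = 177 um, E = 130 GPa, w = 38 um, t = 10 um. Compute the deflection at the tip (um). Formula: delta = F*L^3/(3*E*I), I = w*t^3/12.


Step 1: Calculate the second moment of area.
I = w * t^3 / 12 = 38 * 10^3 / 12 = 3166.6667 um^4
Step 2: Convert E to consistent units (1 GPa = 1000 uN/um^2).
E = 130 GPa = 130000 uN/um^2
Step 3: Calculate tip deflection.
delta = F * L^3 / (3 * E * I)
delta = 25.6 * 177^3 / (3 * 130000 * 3166.6667)
delta = 0.1149 um


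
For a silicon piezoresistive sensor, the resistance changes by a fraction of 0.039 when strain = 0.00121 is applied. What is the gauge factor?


Step 1: Identify values.
dR/R = 0.039, strain = 0.00121
Step 2: GF = (dR/R) / strain = 0.039 / 0.00121
GF = 32.2


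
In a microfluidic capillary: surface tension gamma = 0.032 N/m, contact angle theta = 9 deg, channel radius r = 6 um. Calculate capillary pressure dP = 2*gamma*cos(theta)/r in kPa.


Step 1: cos(9 deg) = 0.9877
Step 2: Convert r to m: r = 6e-6 m
Step 3: dP = 2 * 0.032 * 0.9877 / 6e-6 = 10535.5 Pa
Step 4: Convert Pa to kPa (divide by 1000).
dP = 10.54 kPa


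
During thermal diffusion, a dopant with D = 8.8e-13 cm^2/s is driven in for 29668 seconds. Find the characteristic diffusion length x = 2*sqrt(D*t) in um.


Step 1: Compute D*t = 8.8e-13 * 29668 = 2.610784e-08 cm^2
Step 2: sqrt(D*t) = 1.61579e-04 cm
Step 3: x = 2 * 1.61579e-04 cm = 3.23158e-04 cm
Step 4: Convert to um (1 cm = 1e4 um): x = 3.232 um


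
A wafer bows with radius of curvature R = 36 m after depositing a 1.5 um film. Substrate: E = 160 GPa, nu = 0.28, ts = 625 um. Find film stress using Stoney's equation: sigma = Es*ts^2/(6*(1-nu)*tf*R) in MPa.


Step 1: Compute numerator: Es * ts^2 = 160 * 625^2 = 62500000 (GPa*um^2)
Step 2: Compute denominator (R in um): 6*(1-nu)*tf*R = 6*0.72*1.5*36e6 = 233280000.0 (um^2)
Step 3: sigma (GPa) = 62500000 / 233280000.0 = 2.67918e-01 GPa
Step 4: Convert to MPa (x1000): sigma = 267.9 MPa


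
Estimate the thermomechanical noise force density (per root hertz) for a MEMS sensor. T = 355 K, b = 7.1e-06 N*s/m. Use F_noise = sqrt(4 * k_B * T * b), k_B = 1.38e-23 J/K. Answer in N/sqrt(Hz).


Step 1: Compute 4 * k_B * T * b
= 4 * 1.38e-23 * 355 * 7.1e-06
= 1.3913e-25 N^2/Hz
Step 2: F_noise = sqrt(1.3913e-25)
F_noise = 3.73e-13 N/sqrt(Hz)


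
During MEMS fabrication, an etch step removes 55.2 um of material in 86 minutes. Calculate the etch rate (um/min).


Step 1: Etch rate = depth / time
Step 2: rate = 55.2 / 86
rate = 0.642 um/min


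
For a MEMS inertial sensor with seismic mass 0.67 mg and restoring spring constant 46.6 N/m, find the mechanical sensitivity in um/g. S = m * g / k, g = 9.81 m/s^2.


Step 1: Convert mass: m = 0.67 mg = 6.70e-07 kg
Step 2: S = m * g / k = 6.70e-07 * 9.81 / 46.6
Step 3: S = 1.41e-07 m/g
Step 4: Convert to um/g: S = 0.141 um/g


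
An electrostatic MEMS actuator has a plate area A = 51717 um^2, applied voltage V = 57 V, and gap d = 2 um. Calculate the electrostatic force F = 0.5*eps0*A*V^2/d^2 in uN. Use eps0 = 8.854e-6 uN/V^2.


Step 1: Identify parameters.
eps0 = 8.854e-6 uN/V^2, A = 51717 um^2, V = 57 V, d = 2 um
Step 2: Compute V^2 = 57^2 = 3249
Step 3: Compute d^2 = 2^2 = 4
Step 4: F = 0.5 * 8.854e-6 * 51717 * 3249 / 4
F = 185.966 uN


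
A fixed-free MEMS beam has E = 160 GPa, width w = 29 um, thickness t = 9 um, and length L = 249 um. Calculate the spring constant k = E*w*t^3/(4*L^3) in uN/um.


Step 1: Convert E to consistent units (1 GPa = 1000 uN/um^2).
E = 160 GPa = 160000 uN/um^2
Step 2: Compute t^3 = 9^3 = 729
Step 3: Compute L^3 = 249^3 = 15438249
Step 4: k = 160000 * 29 * 729 / (4 * 15438249)
k = 54.7756 uN/um


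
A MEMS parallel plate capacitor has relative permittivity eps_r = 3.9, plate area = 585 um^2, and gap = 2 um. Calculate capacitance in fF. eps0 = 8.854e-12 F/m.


Step 1: Convert area to m^2: A = 585e-12 m^2
Step 2: Convert gap to m: d = 2e-6 m
Step 3: C = eps0 * eps_r * A / d
C = 8.854e-12 * 3.9 * 585e-12 / 2e-6
Step 4: Convert to fF (multiply by 1e15).
C = 10.1 fF


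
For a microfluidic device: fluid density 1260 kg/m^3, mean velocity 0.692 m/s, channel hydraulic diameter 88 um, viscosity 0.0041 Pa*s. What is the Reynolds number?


Step 1: Convert Dh to meters: Dh = 88e-6 m
Step 2: Re = rho * v * Dh / mu
Re = 1260 * 0.692 * 88e-6 / 0.0041
Re = 18.714


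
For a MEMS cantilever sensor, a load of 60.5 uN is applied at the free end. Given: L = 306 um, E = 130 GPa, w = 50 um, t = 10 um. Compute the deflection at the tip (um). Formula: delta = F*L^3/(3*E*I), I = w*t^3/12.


Step 1: Calculate the second moment of area.
I = w * t^3 / 12 = 50 * 10^3 / 12 = 4166.6667 um^4
Step 2: Convert E to consistent units (1 GPa = 1000 uN/um^2).
E = 130 GPa = 130000 uN/um^2
Step 3: Calculate tip deflection.
delta = F * L^3 / (3 * E * I)
delta = 60.5 * 306^3 / (3 * 130000 * 4166.6667)
delta = 1.0668 um


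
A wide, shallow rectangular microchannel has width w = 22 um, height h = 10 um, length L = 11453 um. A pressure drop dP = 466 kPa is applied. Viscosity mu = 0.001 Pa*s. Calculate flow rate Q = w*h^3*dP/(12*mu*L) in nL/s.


Step 1: Convert all dimensions to SI (meters).
w = 22e-6 m, h = 10e-6 m, L = 11453e-6 m, dP = 466e3 Pa
Step 2: Q = w * h^3 * dP / (12 * mu * L)
Q = 22e-6 * (10e-6)^3 * 466e3 / (12 * 0.001 * 11453e-6) = 7.459472e-11 m^3/s
Step 3: Convert Q from m^3/s to nL/s (1 m^3 = 1e12 nL, so multiply by 1e12).
Q = 74.595 nL/s


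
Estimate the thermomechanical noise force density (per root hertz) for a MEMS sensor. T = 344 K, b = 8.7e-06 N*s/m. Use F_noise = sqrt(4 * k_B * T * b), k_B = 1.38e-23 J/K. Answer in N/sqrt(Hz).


Step 1: Compute 4 * k_B * T * b
= 4 * 1.38e-23 * 344 * 8.7e-06
= 1.6520e-25 N^2/Hz
Step 2: F_noise = sqrt(1.6520e-25)
F_noise = 4.06e-13 N/sqrt(Hz)


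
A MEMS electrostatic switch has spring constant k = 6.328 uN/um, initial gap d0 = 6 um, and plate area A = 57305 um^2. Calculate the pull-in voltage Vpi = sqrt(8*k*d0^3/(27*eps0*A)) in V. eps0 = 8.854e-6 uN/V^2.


Step 1: Compute numerator: 8 * k * d0^3 = 8 * 6.328 * 6^3 = 10934.784
Step 2: Compute denominator: 27 * eps0 * A = 27 * 8.854e-6 * 57305 = 13.699219
Step 3: Vpi = sqrt(10934.784 / 13.699219)
Vpi = 28.25 V


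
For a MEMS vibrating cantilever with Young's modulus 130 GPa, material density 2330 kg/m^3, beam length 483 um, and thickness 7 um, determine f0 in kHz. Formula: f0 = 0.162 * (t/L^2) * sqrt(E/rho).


Step 1: Convert units to SI.
t_SI = 7e-6 m, L_SI = 483e-6 m
Step 2: Calculate sqrt(E/rho).
sqrt(130e9 / 2330) = 7469.54 m/s
Step 3: Compute f0.
f0 = 0.162 * 7e-6 / (483e-6)^2 * 7469.54 = 36308.9 Hz = 36.31 kHz


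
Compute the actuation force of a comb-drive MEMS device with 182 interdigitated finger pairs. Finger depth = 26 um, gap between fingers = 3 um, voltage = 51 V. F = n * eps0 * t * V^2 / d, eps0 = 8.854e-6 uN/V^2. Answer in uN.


Step 1: Parameters: n=182, eps0=8.854e-6 uN/V^2, t=26 um, V=51 V, d=3 um
Step 2: V^2 = 2601
Step 3: F = 182 * 8.854e-6 * 26 * 2601 / 3
F = 36.325 uN


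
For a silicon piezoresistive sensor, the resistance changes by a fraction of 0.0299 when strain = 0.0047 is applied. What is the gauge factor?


Step 1: Identify values.
dR/R = 0.0299, strain = 0.0047
Step 2: GF = (dR/R) / strain = 0.0299 / 0.0047
GF = 6.4


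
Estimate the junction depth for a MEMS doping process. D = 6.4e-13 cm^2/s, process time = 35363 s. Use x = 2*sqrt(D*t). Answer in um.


Step 1: Compute D*t = 6.4e-13 * 35363 = 2.263232e-08 cm^2
Step 2: sqrt(D*t) = 1.5044e-04 cm
Step 3: x = 2 * 1.5044e-04 cm = 3.0088e-04 cm
Step 4: Convert to um (1 cm = 1e4 um): x = 3.009 um


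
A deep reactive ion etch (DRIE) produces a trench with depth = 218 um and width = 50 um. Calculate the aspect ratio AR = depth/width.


Step 1: AR = depth / width
Step 2: AR = 218 / 50
AR = 4.4


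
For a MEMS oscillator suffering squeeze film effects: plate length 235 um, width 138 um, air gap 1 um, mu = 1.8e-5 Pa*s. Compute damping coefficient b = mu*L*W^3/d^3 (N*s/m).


Step 1: Convert to SI.
L = 235e-6 m, W = 138e-6 m, d = 1e-6 m
Step 2: W^3 = (138e-6)^3 = 2.63e-12 m^3
Step 3: d^3 = (1e-6)^3 = 1.00e-18 m^3
Step 4: b = 1.8e-5 * 235e-6 * 2.63e-12 / 1.00e-18
b = 1.11e-02 N*s/m


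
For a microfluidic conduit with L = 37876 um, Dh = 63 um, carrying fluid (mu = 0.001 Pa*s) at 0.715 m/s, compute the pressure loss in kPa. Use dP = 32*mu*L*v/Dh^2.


Step 1: Convert to SI: L = 37876e-6 m, Dh = 63e-6 m
Step 2: dP = 32 * 0.001 * 37876e-6 * 0.715 / (63e-6)^2
Step 3: dP = 218342.88 Pa
Step 4: Convert to kPa: dP = 218.34 kPa


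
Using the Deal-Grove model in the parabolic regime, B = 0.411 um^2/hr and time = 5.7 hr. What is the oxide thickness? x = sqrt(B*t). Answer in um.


Step 1: Compute B*t = 0.411 * 5.7 = 2.3427
Step 2: x = sqrt(2.3427)
x = 1.531 um


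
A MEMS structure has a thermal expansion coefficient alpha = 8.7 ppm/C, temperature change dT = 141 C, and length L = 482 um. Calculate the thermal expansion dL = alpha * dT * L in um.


Step 1: Convert CTE: alpha = 8.7 ppm/C = 8.7e-6 /C
Step 2: dL = 8.7e-6 * 141 * 482
dL = 0.5913 um


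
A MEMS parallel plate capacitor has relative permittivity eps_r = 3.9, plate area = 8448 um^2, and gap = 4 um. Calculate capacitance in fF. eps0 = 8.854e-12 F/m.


Step 1: Convert area to m^2: A = 8448e-12 m^2
Step 2: Convert gap to m: d = 4e-6 m
Step 3: C = eps0 * eps_r * A / d
C = 8.854e-12 * 3.9 * 8448e-12 / 4e-6
Step 4: Convert to fF (multiply by 1e15).
C = 72.93 fF


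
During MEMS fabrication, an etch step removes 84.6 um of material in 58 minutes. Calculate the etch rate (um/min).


Step 1: Etch rate = depth / time
Step 2: rate = 84.6 / 58
rate = 1.459 um/min


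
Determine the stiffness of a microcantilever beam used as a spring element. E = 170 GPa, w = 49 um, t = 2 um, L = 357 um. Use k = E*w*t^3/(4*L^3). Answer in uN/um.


Step 1: Convert E to consistent units (1 GPa = 1000 uN/um^2).
E = 170 GPa = 170000 uN/um^2
Step 2: Compute t^3 = 2^3 = 8
Step 3: Compute L^3 = 357^3 = 45499293
Step 4: k = 170000 * 49 * 8 / (4 * 45499293)
k = 0.3662 uN/um


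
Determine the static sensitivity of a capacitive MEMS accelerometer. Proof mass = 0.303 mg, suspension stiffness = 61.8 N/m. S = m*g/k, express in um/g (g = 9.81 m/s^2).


Step 1: Convert mass: m = 0.303 mg = 3.03e-07 kg
Step 2: S = m * g / k = 3.03e-07 * 9.81 / 61.8
Step 3: S = 4.81e-08 m/g
Step 4: Convert to um/g: S = 0.048 um/g


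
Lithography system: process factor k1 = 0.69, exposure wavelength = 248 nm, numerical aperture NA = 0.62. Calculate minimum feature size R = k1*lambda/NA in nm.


Step 1: Identify values: k1 = 0.69, lambda = 248 nm, NA = 0.62
Step 2: R = k1 * lambda / NA
R = 0.69 * 248 / 0.62
R = 276.0 nm


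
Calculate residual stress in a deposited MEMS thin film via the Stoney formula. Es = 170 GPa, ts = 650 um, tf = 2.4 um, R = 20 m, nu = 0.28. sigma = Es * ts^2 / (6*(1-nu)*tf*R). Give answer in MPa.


Step 1: Compute numerator: Es * ts^2 = 170 * 650^2 = 71825000 (GPa*um^2)
Step 2: Compute denominator (R in um): 6*(1-nu)*tf*R = 6*0.72*2.4*20e6 = 207360000.0 (um^2)
Step 3: sigma (GPa) = 71825000 / 207360000.0 = 3.46378e-01 GPa
Step 4: Convert to MPa (x1000): sigma = 346.4 MPa


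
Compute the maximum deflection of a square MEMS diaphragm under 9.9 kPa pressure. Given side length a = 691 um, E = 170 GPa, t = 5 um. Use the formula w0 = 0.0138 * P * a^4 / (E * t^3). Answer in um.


Step 1: Convert pressure to compatible units (E is in GPa, so P in GPa).
P = 9.9 kPa = 9.9e-6 GPa
Step 2: Compute numerator: 0.0138 * P * a^4.
a^4 = 691^4 = 227988105361
numerator = 0.0138 * 9.9e-6 * 227988105361 = 3.114773e+04
Step 3: Compute denominator: E * t^3 = 170 * 5^3 = 21250
Step 4: w0 = numerator / denominator = 3.114773e+04 / 21250 = 1.4658 um


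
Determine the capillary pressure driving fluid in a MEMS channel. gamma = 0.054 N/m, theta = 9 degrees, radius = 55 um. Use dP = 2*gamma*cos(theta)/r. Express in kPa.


Step 1: cos(9 deg) = 0.9877
Step 2: Convert r to m: r = 55e-6 m
Step 3: dP = 2 * 0.054 * 0.9877 / 55e-6 = 1939.5 Pa
Step 4: Convert Pa to kPa (divide by 1000).
dP = 1.94 kPa


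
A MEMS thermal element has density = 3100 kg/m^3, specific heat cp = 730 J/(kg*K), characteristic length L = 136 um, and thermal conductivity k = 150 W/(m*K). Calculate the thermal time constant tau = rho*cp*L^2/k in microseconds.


Step 1: Convert L to m: L = 136e-6 m
Step 2: L^2 = (136e-6)^2 = 1.8496e-08 m^2
Step 3: tau = 3100 * 730 * 1.8496e-08 / 150 = 2.7904299e-04 s
Step 4: Convert to microseconds (multiply by 1e6).
tau = 279.043 us


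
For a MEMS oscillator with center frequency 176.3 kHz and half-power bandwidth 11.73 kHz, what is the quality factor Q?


Step 1: Q = f0 / bandwidth
Step 2: Q = 176.3 / 11.73
Q = 15.0


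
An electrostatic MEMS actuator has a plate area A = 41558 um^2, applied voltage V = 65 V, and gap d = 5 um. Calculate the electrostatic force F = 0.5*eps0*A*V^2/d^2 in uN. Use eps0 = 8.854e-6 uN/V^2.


Step 1: Identify parameters.
eps0 = 8.854e-6 uN/V^2, A = 41558 um^2, V = 65 V, d = 5 um
Step 2: Compute V^2 = 65^2 = 4225
Step 3: Compute d^2 = 5^2 = 25
Step 4: F = 0.5 * 8.854e-6 * 41558 * 4225 / 25
F = 31.092 uN


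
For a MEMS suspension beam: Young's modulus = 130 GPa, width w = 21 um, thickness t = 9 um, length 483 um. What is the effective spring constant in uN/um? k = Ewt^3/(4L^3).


Step 1: Convert E to consistent units (1 GPa = 1000 uN/um^2).
E = 130 GPa = 130000 uN/um^2
Step 2: Compute t^3 = 9^3 = 729
Step 3: Compute L^3 = 483^3 = 112678587
Step 4: k = 130000 * 21 * 729 / (4 * 112678587)
k = 4.4156 uN/um


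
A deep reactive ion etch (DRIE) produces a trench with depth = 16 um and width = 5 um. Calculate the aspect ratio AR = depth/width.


Step 1: AR = depth / width
Step 2: AR = 16 / 5
AR = 3.2


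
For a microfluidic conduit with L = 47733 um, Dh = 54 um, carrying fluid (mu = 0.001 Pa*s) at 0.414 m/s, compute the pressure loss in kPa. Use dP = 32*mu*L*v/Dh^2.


Step 1: Convert to SI: L = 47733e-6 m, Dh = 54e-6 m
Step 2: dP = 32 * 0.001 * 47733e-6 * 0.414 / (54e-6)^2
Step 3: dP = 216861.04 Pa
Step 4: Convert to kPa: dP = 216.86 kPa


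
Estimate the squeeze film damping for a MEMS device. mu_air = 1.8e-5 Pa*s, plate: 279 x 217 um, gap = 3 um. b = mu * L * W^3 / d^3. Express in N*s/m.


Step 1: Convert to SI.
L = 279e-6 m, W = 217e-6 m, d = 3e-6 m
Step 2: W^3 = (217e-6)^3 = 1.02e-11 m^3
Step 3: d^3 = (3e-6)^3 = 2.70e-17 m^3
Step 4: b = 1.8e-5 * 279e-6 * 1.02e-11 / 2.70e-17
b = 1.90e-03 N*s/m


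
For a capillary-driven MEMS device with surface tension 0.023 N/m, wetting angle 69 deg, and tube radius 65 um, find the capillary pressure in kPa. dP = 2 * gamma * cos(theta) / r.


Step 1: cos(69 deg) = 0.3584
Step 2: Convert r to m: r = 65e-6 m
Step 3: dP = 2 * 0.023 * 0.3584 / 65e-6 = 253.6 Pa
Step 4: Convert Pa to kPa (divide by 1000).
dP = 0.25 kPa


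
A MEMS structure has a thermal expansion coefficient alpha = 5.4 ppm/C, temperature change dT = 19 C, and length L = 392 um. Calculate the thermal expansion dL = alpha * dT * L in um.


Step 1: Convert CTE: alpha = 5.4 ppm/C = 5.4e-6 /C
Step 2: dL = 5.4e-6 * 19 * 392
dL = 0.0402 um


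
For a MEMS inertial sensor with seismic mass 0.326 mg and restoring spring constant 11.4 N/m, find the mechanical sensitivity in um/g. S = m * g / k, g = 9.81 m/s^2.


Step 1: Convert mass: m = 0.326 mg = 3.26e-07 kg
Step 2: S = m * g / k = 3.26e-07 * 9.81 / 11.4
Step 3: S = 2.81e-07 m/g
Step 4: Convert to um/g: S = 0.281 um/g


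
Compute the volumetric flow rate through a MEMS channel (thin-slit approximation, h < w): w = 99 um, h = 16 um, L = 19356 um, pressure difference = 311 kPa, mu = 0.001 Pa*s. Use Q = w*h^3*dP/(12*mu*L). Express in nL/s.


Step 1: Convert all dimensions to SI (meters).
w = 99e-6 m, h = 16e-6 m, L = 19356e-6 m, dP = 311e3 Pa
Step 2: Q = w * h^3 * dP / (12 * mu * L)
Q = 99e-6 * (16e-6)^3 * 311e3 / (12 * 0.001 * 19356e-6) = 5.4294854e-10 m^3/s
Step 3: Convert Q from m^3/s to nL/s (1 m^3 = 1e12 nL, so multiply by 1e12).
Q = 542.949 nL/s


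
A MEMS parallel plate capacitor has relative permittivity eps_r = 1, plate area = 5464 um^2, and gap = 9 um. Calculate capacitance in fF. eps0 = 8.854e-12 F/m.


Step 1: Convert area to m^2: A = 5464e-12 m^2
Step 2: Convert gap to m: d = 9e-6 m
Step 3: C = eps0 * eps_r * A / d
C = 8.854e-12 * 1 * 5464e-12 / 9e-6
Step 4: Convert to fF (multiply by 1e15).
C = 5.38 fF


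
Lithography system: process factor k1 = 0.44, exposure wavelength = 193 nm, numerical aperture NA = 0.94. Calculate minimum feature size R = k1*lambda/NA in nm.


Step 1: Identify values: k1 = 0.44, lambda = 193 nm, NA = 0.94
Step 2: R = k1 * lambda / NA
R = 0.44 * 193 / 0.94
R = 90.3 nm


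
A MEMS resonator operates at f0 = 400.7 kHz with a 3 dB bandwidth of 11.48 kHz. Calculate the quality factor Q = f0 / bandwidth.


Step 1: Q = f0 / bandwidth
Step 2: Q = 400.7 / 11.48
Q = 34.9


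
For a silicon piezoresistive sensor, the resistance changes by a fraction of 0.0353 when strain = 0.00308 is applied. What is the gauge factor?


Step 1: Identify values.
dR/R = 0.0353, strain = 0.00308
Step 2: GF = (dR/R) / strain = 0.0353 / 0.00308
GF = 11.5


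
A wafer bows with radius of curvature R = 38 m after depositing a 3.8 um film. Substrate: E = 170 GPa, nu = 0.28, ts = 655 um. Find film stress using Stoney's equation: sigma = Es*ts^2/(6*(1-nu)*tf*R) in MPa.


Step 1: Compute numerator: Es * ts^2 = 170 * 655^2 = 72934250 (GPa*um^2)
Step 2: Compute denominator (R in um): 6*(1-nu)*tf*R = 6*0.72*3.8*38e6 = 623808000.0 (um^2)
Step 3: sigma (GPa) = 72934250 / 623808000.0 = 1.16918e-01 GPa
Step 4: Convert to MPa (x1000): sigma = 116.9 MPa


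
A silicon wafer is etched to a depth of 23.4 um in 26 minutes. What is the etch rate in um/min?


Step 1: Etch rate = depth / time
Step 2: rate = 23.4 / 26
rate = 0.9 um/min


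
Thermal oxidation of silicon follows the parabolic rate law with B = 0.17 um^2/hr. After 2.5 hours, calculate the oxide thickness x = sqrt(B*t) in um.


Step 1: Compute B*t = 0.17 * 2.5 = 0.425
Step 2: x = sqrt(0.425)
x = 0.652 um


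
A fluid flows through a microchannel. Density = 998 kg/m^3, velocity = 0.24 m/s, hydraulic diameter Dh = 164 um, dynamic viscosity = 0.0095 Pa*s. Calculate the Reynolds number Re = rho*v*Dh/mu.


Step 1: Convert Dh to meters: Dh = 164e-6 m
Step 2: Re = rho * v * Dh / mu
Re = 998 * 0.24 * 164e-6 / 0.0095
Re = 4.135


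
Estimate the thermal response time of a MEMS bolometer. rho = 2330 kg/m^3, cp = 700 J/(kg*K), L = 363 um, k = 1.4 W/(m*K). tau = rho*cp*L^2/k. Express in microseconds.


Step 1: Convert L to m: L = 363e-6 m
Step 2: L^2 = (363e-6)^2 = 1.31769e-07 m^2
Step 3: tau = 2330 * 700 * 1.31769e-07 / 1.4 = 1.53510885e-01 s
Step 4: Convert to microseconds (multiply by 1e6).
tau = 153510.885 us


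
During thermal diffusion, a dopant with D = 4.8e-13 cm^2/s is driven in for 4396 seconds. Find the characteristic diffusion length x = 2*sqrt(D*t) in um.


Step 1: Compute D*t = 4.8e-13 * 4396 = 2.11008e-09 cm^2
Step 2: sqrt(D*t) = 4.5936e-05 cm
Step 3: x = 2 * 4.5936e-05 cm = 9.1872e-05 cm
Step 4: Convert to um (1 cm = 1e4 um): x = 0.919 um


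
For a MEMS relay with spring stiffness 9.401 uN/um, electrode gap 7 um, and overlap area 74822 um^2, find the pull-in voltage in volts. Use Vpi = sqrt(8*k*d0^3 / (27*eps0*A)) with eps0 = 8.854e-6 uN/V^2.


Step 1: Compute numerator: 8 * k * d0^3 = 8 * 9.401 * 7^3 = 25796.344
Step 2: Compute denominator: 27 * eps0 * A = 27 * 8.854e-6 * 74822 = 17.886798
Step 3: Vpi = sqrt(25796.344 / 17.886798)
Vpi = 37.98 V


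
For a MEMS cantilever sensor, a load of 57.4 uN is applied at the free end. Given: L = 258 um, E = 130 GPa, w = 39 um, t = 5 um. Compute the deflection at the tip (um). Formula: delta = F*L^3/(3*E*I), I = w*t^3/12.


Step 1: Calculate the second moment of area.
I = w * t^3 / 12 = 39 * 5^3 / 12 = 406.25 um^4
Step 2: Convert E to consistent units (1 GPa = 1000 uN/um^2).
E = 130 GPa = 130000 uN/um^2
Step 3: Calculate tip deflection.
delta = F * L^3 / (3 * E * I)
delta = 57.4 * 258^3 / (3 * 130000 * 406.25)
delta = 6.2218 um


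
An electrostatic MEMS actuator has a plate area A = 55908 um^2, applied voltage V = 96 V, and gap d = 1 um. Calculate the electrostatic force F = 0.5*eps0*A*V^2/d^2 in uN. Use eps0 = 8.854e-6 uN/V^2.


Step 1: Identify parameters.
eps0 = 8.854e-6 uN/V^2, A = 55908 um^2, V = 96 V, d = 1 um
Step 2: Compute V^2 = 96^2 = 9216
Step 3: Compute d^2 = 1^2 = 1
Step 4: F = 0.5 * 8.854e-6 * 55908 * 9216 / 1
F = 2281.003 uN


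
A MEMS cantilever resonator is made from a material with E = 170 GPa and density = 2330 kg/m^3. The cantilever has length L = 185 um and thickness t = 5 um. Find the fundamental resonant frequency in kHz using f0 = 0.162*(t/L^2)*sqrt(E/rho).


Step 1: Convert units to SI.
t_SI = 5e-6 m, L_SI = 185e-6 m
Step 2: Calculate sqrt(E/rho).
sqrt(170e9 / 2330) = 8541.74 m/s
Step 3: Compute f0.
f0 = 0.162 * 5e-6 / (185e-6)^2 * 8541.74 = 202156.6 Hz = 202.16 kHz


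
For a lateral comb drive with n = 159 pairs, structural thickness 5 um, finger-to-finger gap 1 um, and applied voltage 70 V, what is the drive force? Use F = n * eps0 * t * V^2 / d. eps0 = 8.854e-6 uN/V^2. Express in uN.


Step 1: Parameters: n=159, eps0=8.854e-6 uN/V^2, t=5 um, V=70 V, d=1 um
Step 2: V^2 = 4900
Step 3: F = 159 * 8.854e-6 * 5 * 4900 / 1
F = 34.491 uN


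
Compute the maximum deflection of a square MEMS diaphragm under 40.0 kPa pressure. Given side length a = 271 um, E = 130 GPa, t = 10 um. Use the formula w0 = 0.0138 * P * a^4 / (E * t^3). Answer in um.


Step 1: Convert pressure to compatible units (E is in GPa, so P in GPa).
P = 40.0 kPa = 40.0e-6 GPa
Step 2: Compute numerator: 0.0138 * P * a^4.
a^4 = 271^4 = 5393580481
numerator = 0.0138 * 40.0e-6 * 5393580481 = 2.9773e+03
Step 3: Compute denominator: E * t^3 = 130 * 10^3 = 130000
Step 4: w0 = numerator / denominator = 2.9773e+03 / 130000 = 0.0229 um


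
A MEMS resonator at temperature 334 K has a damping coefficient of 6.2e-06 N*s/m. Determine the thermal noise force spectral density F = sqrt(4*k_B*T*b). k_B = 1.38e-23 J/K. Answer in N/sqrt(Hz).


Step 1: Compute 4 * k_B * T * b
= 4 * 1.38e-23 * 334 * 6.2e-06
= 1.1431e-25 N^2/Hz
Step 2: F_noise = sqrt(1.1431e-25)
F_noise = 3.38e-13 N/sqrt(Hz)


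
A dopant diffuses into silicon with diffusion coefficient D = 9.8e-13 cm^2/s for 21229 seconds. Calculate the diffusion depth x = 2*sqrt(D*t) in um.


Step 1: Compute D*t = 9.8e-13 * 21229 = 2.080442e-08 cm^2
Step 2: sqrt(D*t) = 1.44237e-04 cm
Step 3: x = 2 * 1.44237e-04 cm = 2.88474e-04 cm
Step 4: Convert to um (1 cm = 1e4 um): x = 2.885 um


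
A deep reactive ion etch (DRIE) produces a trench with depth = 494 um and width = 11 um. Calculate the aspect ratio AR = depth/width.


Step 1: AR = depth / width
Step 2: AR = 494 / 11
AR = 44.9


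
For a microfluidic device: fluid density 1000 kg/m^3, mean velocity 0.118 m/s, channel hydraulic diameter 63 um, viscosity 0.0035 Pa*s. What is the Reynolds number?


Step 1: Convert Dh to meters: Dh = 63e-6 m
Step 2: Re = rho * v * Dh / mu
Re = 1000 * 0.118 * 63e-6 / 0.0035
Re = 2.124


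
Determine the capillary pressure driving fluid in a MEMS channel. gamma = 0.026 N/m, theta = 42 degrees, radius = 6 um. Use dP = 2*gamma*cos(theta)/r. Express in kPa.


Step 1: cos(42 deg) = 0.7431
Step 2: Convert r to m: r = 6e-6 m
Step 3: dP = 2 * 0.026 * 0.7431 / 6e-6 = 6440.2 Pa
Step 4: Convert Pa to kPa (divide by 1000).
dP = 6.44 kPa


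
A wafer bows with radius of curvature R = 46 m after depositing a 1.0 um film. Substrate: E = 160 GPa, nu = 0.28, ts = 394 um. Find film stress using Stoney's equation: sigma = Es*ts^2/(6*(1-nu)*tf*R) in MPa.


Step 1: Compute numerator: Es * ts^2 = 160 * 394^2 = 24837760 (GPa*um^2)
Step 2: Compute denominator (R in um): 6*(1-nu)*tf*R = 6*0.72*1.0*46e6 = 198720000.0 (um^2)
Step 3: sigma (GPa) = 24837760 / 198720000.0 = 1.24989e-01 GPa
Step 4: Convert to MPa (x1000): sigma = 125.0 MPa


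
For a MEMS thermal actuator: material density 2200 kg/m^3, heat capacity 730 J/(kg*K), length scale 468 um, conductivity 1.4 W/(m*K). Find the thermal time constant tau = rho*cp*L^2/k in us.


Step 1: Convert L to m: L = 468e-6 m
Step 2: L^2 = (468e-6)^2 = 2.19024e-07 m^2
Step 3: tau = 2200 * 730 * 2.19024e-07 / 1.4 = 2.5125181714e-01 s
Step 4: Convert to microseconds (multiply by 1e6).
tau = 251251.817 us


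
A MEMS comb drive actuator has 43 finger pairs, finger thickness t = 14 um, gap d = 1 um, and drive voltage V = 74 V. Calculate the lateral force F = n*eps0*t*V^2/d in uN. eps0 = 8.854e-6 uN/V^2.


Step 1: Parameters: n=43, eps0=8.854e-6 uN/V^2, t=14 um, V=74 V, d=1 um
Step 2: V^2 = 5476
Step 3: F = 43 * 8.854e-6 * 14 * 5476 / 1
F = 29.188 uN
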